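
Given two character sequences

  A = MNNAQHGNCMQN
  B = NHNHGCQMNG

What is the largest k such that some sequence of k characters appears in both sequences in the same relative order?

7

Let dp[i][j] be the LCS length of the first i characters of A and the first j characters of B. dp[i][j] = dp[i-1][j-1]+1 when the i-th and j-th characters match, else max(dp[i-1][j], dp[i][j-1]).
    ·  N  H  N  H  G  C  Q  M  N  G
 ·  0  0  0  0  0  0  0  0  0  0  0
 M  0  0  0  0  0  0  0  0  1  1  1
 N  0  1  1  1  1  1  1  1  1  2  2
 N  0  1  1  2  2  2  2  2  2  2  2
 A  0  1  1  2  2  2  2  2  2  2  2
 Q  0  1  1  2  2  2  2  3  3  3  3
 H  0  1  2  2  3  3  3  3  3  3  3
 G  0  1  2  2  3  4  4  4  4  4  4
 N  0  1  2  3  3  4  4  4  4  5  5
 C  0  1  2  3  3  4  5  5  5  5  5
 M  0  1  2  3  3  4  5  5  6  6  6
 Q  0  1  2  3  3  4  5  6  6  6  6
 N  0  1  2  3  3  4  5  6  6  7  7
dp[12][10] = 7. One LCS (by backtracking along matches): NNHGCMN.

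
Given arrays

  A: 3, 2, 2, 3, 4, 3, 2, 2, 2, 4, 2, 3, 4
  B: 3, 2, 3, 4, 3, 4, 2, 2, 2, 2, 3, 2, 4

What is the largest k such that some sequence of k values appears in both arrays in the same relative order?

One common subsequence of length 11: 3 at A[1]=B[1]; then 2 at A[3]=B[2]; then 3 at A[4]=B[3]; then 4 at A[5]=B[4]; then 3 at A[6]=B[5]; then 2 at A[7]=B[7]; then 2 at A[8]=B[8]; then 2 at A[9]=B[9]; then 2 at A[11]=B[10]; then 3 at A[12]=B[11]; then 4 at A[13]=B[13]. dp[13][13] = 11 confirms this is the maximum.

11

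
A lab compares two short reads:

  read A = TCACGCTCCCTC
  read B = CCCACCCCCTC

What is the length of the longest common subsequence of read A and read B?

9

Let dp[i][j] be the LCS length of the first i bases of read A and the first j bases of read B. dp[i][j] = dp[i-1][j-1]+1 when the i-th and j-th bases match, else max(dp[i-1][j], dp[i][j-1]).
    ·  C  C  C  A  C  C  C  C  C  T  C
 ·  0  0  0  0  0  0  0  0  0  0  0  0
 T  0  0  0  0  0  0  0  0  0  0  1  1
 C  0  1  1  1  1  1  1  1  1  1  1  2
 A  0  1  1  1  2  2  2  2  2  2  2  2
 C  0  1  2  2  2  3  3  3  3  3  3  3
 G  0  1  2  2  2  3  3  3  3  3  3  3
 C  0  1  2  3  3  3  4  4  4  4  4  4
 T  0  1  2  3  3  3  4  4  4  4  5  5
 C  0  1  2  3  3  4  4  5  5  5  5  6
 C  0  1  2  3  3  4  5  5  6  6  6  6
 C  0  1  2  3  3  4  5  6  6  7  7  7
 T  0  1  2  3  3  4  5  6  6  7  8  8
 C  0  1  2  3  3  4  5  6  7  7  8  9
dp[12][11] = 9. One LCS (by backtracking along matches): CACCCCCTC.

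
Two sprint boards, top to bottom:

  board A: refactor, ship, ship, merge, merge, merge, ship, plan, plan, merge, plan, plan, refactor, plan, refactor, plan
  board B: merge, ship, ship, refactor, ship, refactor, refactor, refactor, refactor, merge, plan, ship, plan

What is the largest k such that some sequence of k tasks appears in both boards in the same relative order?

6

Pick ship (board A #2, board B #2), ship (board A #3, board B #3), ship (board A #7, board B #5), merge (board A #10, board B #10), plan (board A #11, board B #11), plan (board A #16, board B #13); all 6 tasks appear in both, in order, and the DP table's final entry dp[16][13] is also 6, so no common subsequence is longer.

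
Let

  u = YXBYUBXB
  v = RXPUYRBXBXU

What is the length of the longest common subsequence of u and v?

5

Let dp[i][j] be the LCS length of the first i characters of u and the first j characters of v. dp[i][j] = dp[i-1][j-1]+1 when the i-th and j-th characters match, else max(dp[i-1][j], dp[i][j-1]).
    ·  R  X  P  U  Y  R  B  X  B  X  U
 ·  0  0  0  0  0  0  0  0  0  0  0  0
 Y  0  0  0  0  0  1  1  1  1  1  1  1
 X  0  0  1  1  1  1  1  1  2  2  2  2
 B  0  0  1  1  1  1  1  2  2  3  3  3
 Y  0  0  1  1  1  2  2  2  2  3  3  3
 U  0  0  1  1  2  2  2  2  2  3  3  4
 B  0  0  1  1  2  2  2  3  3  3  3  4
 X  0  0  1  1  2  2  2  3  4  4  4  4
 B  0  0  1  1  2  2  2  3  4  5  5  5
dp[8][11] = 5. One LCS (by backtracking along matches): XYBXB.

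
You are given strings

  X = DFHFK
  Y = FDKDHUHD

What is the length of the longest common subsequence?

Pick D at X[1]=Y[4] → H at X[3]=Y[7]; all 2 characters appear in both, in order, and the DP table's final entry dp[5][8] is also 2, so no common subsequence is longer.

2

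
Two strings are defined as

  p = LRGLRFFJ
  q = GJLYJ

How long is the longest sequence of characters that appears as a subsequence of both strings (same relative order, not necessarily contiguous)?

3

Let dp[i][j] be the LCS length of the first i characters of p and the first j characters of q. dp[i][j] = dp[i-1][j-1]+1 when the i-th and j-th characters match, else max(dp[i-1][j], dp[i][j-1]).
    ·  G  J  L  Y  J
 ·  0  0  0  0  0  0
 L  0  0  0  1  1  1
 R  0  0  0  1  1  1
 G  0  1  1  1  1  1
 L  0  1  1  2  2  2
 R  0  1  1  2  2  2
 F  0  1  1  2  2  2
 F  0  1  1  2  2  2
 J  0  1  2  2  2  3
dp[8][5] = 3. One LCS (by backtracking along matches): GLJ.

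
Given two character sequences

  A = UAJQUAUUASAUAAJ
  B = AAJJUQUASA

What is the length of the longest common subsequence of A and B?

Let dp[i][j] be the LCS length of the first i characters of A and the first j characters of B. dp[i][j] = dp[i-1][j-1]+1 when the i-th and j-th characters match, else max(dp[i-1][j], dp[i][j-1]).
    ·  A  A  J  J  U  Q  U  A  S  A
 ·  0  0  0  0  0  0  0  0  0  0  0
 U  0  0  0  0  0  1  1  1  1  1  1
 A  0  1  1  1  1  1  1  1  2  2  2
 J  0  1  1  2  2  2  2  2  2  2  2
 Q  0  1  1  2  2  2  3  3  3  3  3
 U  0  1  1  2  2  3  3  4  4  4  4
 A  0  1  2  2  2  3  3  4  5  5  5
 U  0  1  2  2  2  3  3  4  5  5  5
 U  0  1  2  2  2  3  3  4  5  5  5
 A  0  1  2  2  2  3  3  4  5  5  6
 S  0  1  2  2  2  3  3  4  5  6  6
 A  0  1  2  2  2  3  3  4  5  6  7
 U  0  1  2  2  2  3  3  4  5  6  7
 A  0  1  2  2  2  3  3  4  5  6  7
 A  0  1  2  2  2  3  3  4  5  6  7
 J  0  1  2  3  3  3  3  4  5  6  7
dp[15][10] = 7. One LCS (by backtracking along matches): AJQUASA.

7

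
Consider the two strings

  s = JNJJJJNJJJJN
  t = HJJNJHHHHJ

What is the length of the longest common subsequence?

Let dp[i][j] be the LCS length of the first i characters of s and the first j characters of t. dp[i][j] = dp[i-1][j-1]+1 when the i-th and j-th characters match, else max(dp[i-1][j], dp[i][j-1]).
    ·  H  J  J  N  J  H  H  H  H  J
 ·  0  0  0  0  0  0  0  0  0  0  0
 J  0  0  1  1  1  1  1  1  1  1  1
 N  0  0  1  1  2  2  2  2  2  2  2
 J  0  0  1  2  2  3  3  3  3  3  3
 J  0  0  1  2  2  3  3  3  3  3  4
 J  0  0  1  2  2  3  3  3  3  3  4
 J  0  0  1  2  2  3  3  3  3  3  4
 N  0  0  1  2  3  3  3  3  3  3  4
 J  0  0  1  2  3  4  4  4  4  4  4
 J  0  0  1  2  3  4  4  4  4  4  5
 J  0  0  1  2  3  4  4  4  4  4  5
 J  0  0  1  2  3  4  4  4  4  4  5
 N  0  0  1  2  3  4  4  4  4  4  5
dp[12][10] = 5. One LCS (by backtracking along matches): JJNJJ.

5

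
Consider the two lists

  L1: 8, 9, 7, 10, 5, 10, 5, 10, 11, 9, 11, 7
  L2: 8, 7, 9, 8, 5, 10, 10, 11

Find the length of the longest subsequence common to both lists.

Match 8 [1,1] → 9 [2,3] → 5 [5,5] → 10 [6,6] → 10 [8,7] → 11 [11,8] — 6 values in the same relative order in both. dp[12][8] = 6 confirms this is the maximum.

6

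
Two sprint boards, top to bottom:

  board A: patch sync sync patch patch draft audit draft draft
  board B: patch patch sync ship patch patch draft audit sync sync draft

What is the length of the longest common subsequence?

7

Match patch [1,2], sync [2,3], patch [4,5], patch [5,6], draft [6,7], audit [7,8], draft [9,11] — 7 tasks in the same relative order in both. The LCS DP gives dp[9][11] = 7, so this is optimal.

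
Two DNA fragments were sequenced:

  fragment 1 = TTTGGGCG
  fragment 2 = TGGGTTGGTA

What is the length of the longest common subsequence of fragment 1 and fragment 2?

5

One common subsequence of length 5: T (fragment 1 #1, fragment 2 #1), T (fragment 1 #2, fragment 2 #5), T (fragment 1 #3, fragment 2 #6), G (fragment 1 #4, fragment 2 #7), G (fragment 1 #5, fragment 2 #8). Since dp[8][10] = 5, nothing longer is possible.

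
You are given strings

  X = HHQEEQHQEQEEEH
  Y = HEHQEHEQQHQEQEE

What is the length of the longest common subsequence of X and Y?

12

Pick H [1,1] → H [2,3] → Q [3,4] → E [4,5] → E [5,7] → Q [6,9] → H [7,10] → Q [8,11] → E [9,12] → Q [10,13] → E [12,14] → E [13,15]; all 12 characters appear in both, in order. dp[14][15] = 12 confirms this is the maximum.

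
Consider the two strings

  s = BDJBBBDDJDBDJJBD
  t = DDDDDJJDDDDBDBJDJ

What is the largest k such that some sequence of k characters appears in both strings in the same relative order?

9

Taking D [2,5]; then J [3,7]; then D [7,9]; then D [8,10]; then D [10,11]; then B [11,12]; then D [12,13]; then J [13,15]; then J [14,17] gives a common subsequence of length 9. dp[16][17] = 9 confirms this is the maximum.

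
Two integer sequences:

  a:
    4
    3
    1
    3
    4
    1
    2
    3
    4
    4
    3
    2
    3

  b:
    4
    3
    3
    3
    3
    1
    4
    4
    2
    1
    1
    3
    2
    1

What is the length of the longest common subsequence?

Taking 4 (a #1, b #1), 3 (a #2, b #4), 3 (a #4, b #5), 1 (a #6, b #6), 4 (a #9, b #7), 4 (a #10, b #8), 3 (a #11, b #12), 2 (a #12, b #13) gives a common subsequence of length 8. The LCS DP gives dp[13][14] = 8, so this is optimal.

8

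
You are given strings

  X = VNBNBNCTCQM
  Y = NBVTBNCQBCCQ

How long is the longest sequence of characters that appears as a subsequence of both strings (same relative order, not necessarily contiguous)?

Let dp[i][j] be the LCS length of the first i characters of X and the first j characters of Y. dp[i][j] = dp[i-1][j-1]+1 when the i-th and j-th characters match, else max(dp[i-1][j], dp[i][j-1]).
    ·  N  B  V  T  B  N  C  Q  B  C  C  Q
 ·  0  0  0  0  0  0  0  0  0  0  0  0  0
 V  0  0  0  1  1  1  1  1  1  1  1  1  1
 N  0  1  1  1  1  1  2  2  2  2  2  2  2
 B  0  1  2  2  2  2  2  2  2  3  3  3  3
 N  0  1  2  2  2  2  3  3  3  3  3  3  3
 B  0  1  2  2  2  3  3  3  3  4  4  4  4
 N  0  1  2  2  2  3  4  4  4  4  4  4  4
 C  0  1  2  2  2  3  4  5  5  5  5  5  5
 T  0  1  2  2  3  3  4  5  5  5  5  5  5
 C  0  1  2  2  3  3  4  5  5  5  6  6  6
 Q  0  1  2  2  3  3  4  5  6  6  6  6  7
 M  0  1  2  2  3  3  4  5  6  6  6  6  7
dp[11][12] = 7. One LCS (by backtracking along matches): VBNBCCQ.

7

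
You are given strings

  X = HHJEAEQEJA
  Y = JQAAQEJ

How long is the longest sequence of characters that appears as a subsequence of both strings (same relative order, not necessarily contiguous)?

One common subsequence of length 5: J [3,1] → A [5,4] → Q [7,5] → E [8,6] → J [9,7]. Since dp[10][7] = 5, nothing longer is possible.

5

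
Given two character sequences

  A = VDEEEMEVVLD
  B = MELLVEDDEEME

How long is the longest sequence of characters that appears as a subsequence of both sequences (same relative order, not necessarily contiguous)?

Pick V [1,5], then D [2,8], then E [4,9], then E [5,10], then M [6,11], then E [7,12]; all 6 characters appear in both, in order, and the DP table's final entry dp[11][12] is also 6, so no common subsequence is longer.

6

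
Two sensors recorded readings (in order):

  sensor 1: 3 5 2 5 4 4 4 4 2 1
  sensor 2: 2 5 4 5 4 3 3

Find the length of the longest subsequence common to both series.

4

Let dp[i][j] be the LCS length of the first i values of sensor 1 and the first j values of sensor 2. dp[i][j] = dp[i-1][j-1]+1 when the i-th and j-th values match, else max(dp[i-1][j], dp[i][j-1]).
    ·  2  5  4  5  4  3  3
 ·  0  0  0  0  0  0  0  0
 3  0  0  0  0  0  0  1  1
 5  0  0  1  1  1  1  1  1
 2  0  1  1  1  1  1  1  1
 5  0  1  2  2  2  2  2  2
 4  0  1  2  3  3  3  3  3
 4  0  1  2  3  3  4  4  4
 4  0  1  2  3  3  4  4  4
 4  0  1  2  3  3  4  4  4
 2  0  1  2  3  3  4  4  4
 1  0  1  2  3  3  4  4  4
dp[10][7] = 4. One LCS (by backtracking along matches): 2, 5, 4, 4.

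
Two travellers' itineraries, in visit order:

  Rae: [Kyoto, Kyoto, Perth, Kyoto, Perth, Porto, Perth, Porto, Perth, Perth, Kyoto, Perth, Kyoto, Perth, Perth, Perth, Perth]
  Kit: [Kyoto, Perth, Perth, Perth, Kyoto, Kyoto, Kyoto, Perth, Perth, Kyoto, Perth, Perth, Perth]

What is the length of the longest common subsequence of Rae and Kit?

10

Pick Kyoto at Rae[2]=Kit[1]; then Perth at Rae[3]=Kit[2]; then Perth at Rae[5]=Kit[3]; then Perth at Rae[7]=Kit[4]; then Perth at Rae[10]=Kit[8]; then Perth at Rae[12]=Kit[9]; then Kyoto at Rae[13]=Kit[10]; then Perth at Rae[15]=Kit[11]; then Perth at Rae[16]=Kit[12]; then Perth at Rae[17]=Kit[13]; all 10 stops appear in both, in order. The LCS DP gives dp[17][13] = 10, so this is optimal.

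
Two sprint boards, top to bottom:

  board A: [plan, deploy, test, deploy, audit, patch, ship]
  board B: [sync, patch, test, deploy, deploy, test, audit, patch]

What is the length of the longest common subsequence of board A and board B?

One common subsequence of length 4: deploy at board A[2]=board B[5], then test at board A[3]=board B[6], then audit at board A[5]=board B[7], then patch at board A[6]=board B[8]. dp[7][8] = 4 confirms this is the maximum.

4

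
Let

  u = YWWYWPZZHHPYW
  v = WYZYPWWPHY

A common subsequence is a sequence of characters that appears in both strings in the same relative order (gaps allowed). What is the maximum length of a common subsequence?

6

Match Y at u[1]=v[4] → W at u[3]=v[6] → W at u[5]=v[7] → P at u[6]=v[8] → H at u[10]=v[9] → Y at u[12]=v[10] — 6 characters in the same relative order in both. The LCS DP gives dp[13][10] = 6, so this is optimal.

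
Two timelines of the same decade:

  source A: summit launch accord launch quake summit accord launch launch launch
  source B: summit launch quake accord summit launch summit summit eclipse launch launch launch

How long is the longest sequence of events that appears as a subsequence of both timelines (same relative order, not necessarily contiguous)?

Match summit at source A[1]=source B[1] → launch at source A[2]=source B[2] → accord at source A[3]=source B[4] → launch at source A[4]=source B[6] → summit at source A[6]=source B[8] → launch at source A[8]=source B[10] → launch at source A[9]=source B[11] → launch at source A[10]=source B[12] — 8 events in the same relative order in both, and the DP table's final entry dp[10][12] is also 8, so no common subsequence is longer.

8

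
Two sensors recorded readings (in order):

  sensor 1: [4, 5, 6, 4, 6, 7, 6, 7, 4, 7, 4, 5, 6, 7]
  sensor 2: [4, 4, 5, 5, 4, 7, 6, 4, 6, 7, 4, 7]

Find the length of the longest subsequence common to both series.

One common subsequence of length 9: 4 at sensor 1[1]=sensor 2[2], 5 at sensor 1[2]=sensor 2[4], 4 at sensor 1[4]=sensor 2[5], 7 at sensor 1[6]=sensor 2[6], 6 at sensor 1[7]=sensor 2[7], 4 at sensor 1[9]=sensor 2[8], 7 at sensor 1[10]=sensor 2[10], 4 at sensor 1[11]=sensor 2[11], 7 at sensor 1[14]=sensor 2[12]. The LCS DP gives dp[14][12] = 9, so this is optimal.

9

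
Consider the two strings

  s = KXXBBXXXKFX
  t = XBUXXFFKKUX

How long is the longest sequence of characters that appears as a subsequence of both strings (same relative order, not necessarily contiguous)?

Taking X at s[3]=t[1], B at s[4]=t[2], X at s[6]=t[4], X at s[7]=t[5], K at s[9]=t[9], X at s[11]=t[11] gives a common subsequence of length 6. The LCS DP gives dp[11][11] = 6, so this is optimal.

6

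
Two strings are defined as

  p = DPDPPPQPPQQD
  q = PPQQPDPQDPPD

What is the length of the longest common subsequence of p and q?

Let dp[i][j] be the LCS length of the first i characters of p and the first j characters of q. dp[i][j] = dp[i-1][j-1]+1 when the i-th and j-th characters match, else max(dp[i-1][j], dp[i][j-1]).
    ·  P  P  Q  Q  P  D  P  Q  D  P  P  D
 ·  0  0  0  0  0  0  0  0  0  0  0  0  0
 D  0  0  0  0  0  0  1  1  1  1  1  1  1
 P  0  1  1  1  1  1  1  2  2  2  2  2  2
 D  0  1  1  1  1  1  2  2  2  3  3  3  3
 P  0  1  2  2  2  2  2  3  3  3  4  4  4
 P  0  1  2  2  2  3  3  3  3  3  4  5  5
 P  0  1  2  2  2  3  3  4  4  4  4  5  5
 Q  0  1  2  3  3  3  3  4  5  5  5  5  5
 P  0  1  2  3  3  4  4  4  5  5  6  6  6
 P  0  1  2  3  3  4  4  5  5  5  6  7  7
 Q  0  1  2  3  4  4  4  5  6  6  6  7  7
 Q  0  1  2  3  4  4  4  5  6  6  6  7  7
 D  0  1  2  3  4  4  5  5  6  7  7  7  8
dp[12][12] = 8. One LCS (by backtracking along matches): PPPPQPPD.

8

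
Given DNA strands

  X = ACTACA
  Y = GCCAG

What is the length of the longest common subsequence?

One common subsequence of length 3: C [2,2], then C [5,3], then A [6,4], and the DP table's final entry dp[6][5] is also 3, so no common subsequence is longer.

3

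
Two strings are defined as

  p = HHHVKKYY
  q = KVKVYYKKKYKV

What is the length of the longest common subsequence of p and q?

4

Pick V [4,4]; then K [5,8]; then K [6,9]; then Y [7,10]; all 4 characters appear in both, in order. dp[8][12] = 4 confirms this is the maximum.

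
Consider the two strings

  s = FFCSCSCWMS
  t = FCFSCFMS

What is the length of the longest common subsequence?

Let dp[i][j] be the LCS length of the first i characters of s and the first j characters of t. dp[i][j] = dp[i-1][j-1]+1 when the i-th and j-th characters match, else max(dp[i-1][j], dp[i][j-1]).
    ·  F  C  F  S  C  F  M  S
 ·  0  0  0  0  0  0  0  0  0
 F  0  1  1  1  1  1  1  1  1
 F  0  1  1  2  2  2  2  2  2
 C  0  1  2  2  2  3  3  3  3
 S  0  1  2  2  3  3  3  3  4
 C  0  1  2  2  3  4  4  4  4
 S  0  1  2  2  3  4  4  4  5
 C  0  1  2  2  3  4  4  4  5
 W  0  1  2  2  3  4  4  4  5
 M  0  1  2  2  3  4  4  5  5
 S  0  1  2  2  3  4  4  5  6
dp[10][8] = 6. One LCS (by backtracking along matches): FFSCMS.

6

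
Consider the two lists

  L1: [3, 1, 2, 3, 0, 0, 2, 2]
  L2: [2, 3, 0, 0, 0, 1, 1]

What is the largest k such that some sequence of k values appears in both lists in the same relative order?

Let dp[i][j] be the LCS length of the first i values of L1 and the first j values of L2. dp[i][j] = dp[i-1][j-1]+1 when the i-th and j-th values match, else max(dp[i-1][j], dp[i][j-1]).
    ·  2  3  0  0  0  1  1
 ·  0  0  0  0  0  0  0  0
 3  0  0  1  1  1  1  1  1
 1  0  0  1  1  1  1  2  2
 2  0  1  1  1  1  1  2  2
 3  0  1  2  2  2  2  2  2
 0  0  1  2  3  3  3  3  3
 0  0  1  2  3  4  4  4  4
 2  0  1  2  3  4  4  4  4
 2  0  1  2  3  4  4  4  4
dp[8][7] = 4. One LCS (by backtracking along matches): 2, 3, 0, 0.

4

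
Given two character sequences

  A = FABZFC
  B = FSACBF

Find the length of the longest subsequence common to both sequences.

4

Let dp[i][j] be the LCS length of the first i characters of A and the first j characters of B. dp[i][j] = dp[i-1][j-1]+1 when the i-th and j-th characters match, else max(dp[i-1][j], dp[i][j-1]).
    ·  F  S  A  C  B  F
 ·  0  0  0  0  0  0  0
 F  0  1  1  1  1  1  1
 A  0  1  1  2  2  2  2
 B  0  1  1  2  2  3  3
 Z  0  1  1  2  2  3  3
 F  0  1  1  2  2  3  4
 C  0  1  1  2  3  3  4
dp[6][6] = 4. One LCS (by backtracking along matches): FABF.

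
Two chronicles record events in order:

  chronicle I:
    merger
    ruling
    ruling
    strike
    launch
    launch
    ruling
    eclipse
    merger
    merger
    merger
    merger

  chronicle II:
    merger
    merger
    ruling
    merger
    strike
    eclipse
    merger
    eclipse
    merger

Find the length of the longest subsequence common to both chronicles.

6

Match merger at chronicle I[1]=chronicle II[2], then ruling at chronicle I[2]=chronicle II[3], then strike at chronicle I[4]=chronicle II[5], then eclipse at chronicle I[8]=chronicle II[6], then merger at chronicle I[9]=chronicle II[7], then merger at chronicle I[12]=chronicle II[9] — 6 events in the same relative order in both. The LCS DP gives dp[12][9] = 6, so this is optimal.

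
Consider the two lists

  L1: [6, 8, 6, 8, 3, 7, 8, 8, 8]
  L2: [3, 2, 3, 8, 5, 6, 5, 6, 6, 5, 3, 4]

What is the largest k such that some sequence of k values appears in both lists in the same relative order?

3

Let dp[i][j] be the LCS length of the first i values of L1 and the first j values of L2. dp[i][j] = dp[i-1][j-1]+1 when the i-th and j-th values match, else max(dp[i-1][j], dp[i][j-1]).
    ·  3  2  3  8  5  6  5  6  6  5  3  4
 ·  0  0  0  0  0  0  0  0  0  0  0  0  0
 6  0  0  0  0  0  0  1  1  1  1  1  1  1
 8  0  0  0  0  1  1  1  1  1  1  1  1  1
 6  0  0  0  0  1  1  2  2  2  2  2  2  2
 8  0  0  0  0  1  1  2  2  2  2  2  2  2
 3  0  1  1  1  1  1  2  2  2  2  2  3  3
 7  0  1  1  1  1  1  2  2  2  2  2  3  3
 8  0  1  1  1  2  2  2  2  2  2  2  3  3
 8  0  1  1  1  2  2  2  2  2  2  2  3  3
 8  0  1  1  1  2  2  2  2  2  2  2  3  3
dp[9][12] = 3. One LCS (by backtracking along matches): 6, 6, 3.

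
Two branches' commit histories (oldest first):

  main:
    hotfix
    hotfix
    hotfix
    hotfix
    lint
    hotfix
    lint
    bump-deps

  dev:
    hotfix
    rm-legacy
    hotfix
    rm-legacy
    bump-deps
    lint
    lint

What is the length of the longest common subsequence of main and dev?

4

Taking hotfix at main[1]=dev[1]; then hotfix at main[2]=dev[3]; then lint at main[5]=dev[6]; then lint at main[7]=dev[7] gives a common subsequence of length 4, and the DP table's final entry dp[8][7] is also 4, so no common subsequence is longer.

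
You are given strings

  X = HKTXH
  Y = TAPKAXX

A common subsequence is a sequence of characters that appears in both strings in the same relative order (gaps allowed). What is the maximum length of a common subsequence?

2

Let dp[i][j] be the LCS length of the first i characters of X and the first j characters of Y. dp[i][j] = dp[i-1][j-1]+1 when the i-th and j-th characters match, else max(dp[i-1][j], dp[i][j-1]).
    ·  T  A  P  K  A  X  X
 ·  0  0  0  0  0  0  0  0
 H  0  0  0  0  0  0  0  0
 K  0  0  0  0  1  1  1  1
 T  0  1  1  1  1  1  1  1
 X  0  1  1  1  1  1  2  2
 H  0  1  1  1  1  1  2  2
dp[5][7] = 2. One LCS (by backtracking along matches): KX.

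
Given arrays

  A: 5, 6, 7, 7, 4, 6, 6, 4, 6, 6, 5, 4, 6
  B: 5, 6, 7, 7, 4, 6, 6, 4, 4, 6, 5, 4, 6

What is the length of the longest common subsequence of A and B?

12

Taking 5 at A[1]=B[1], 6 at A[2]=B[2], 7 at A[3]=B[3], 7 at A[4]=B[4], 4 at A[5]=B[5], 6 at A[6]=B[6], 6 at A[7]=B[7], 4 at A[8]=B[9], 6 at A[10]=B[10], 5 at A[11]=B[11], 4 at A[12]=B[12], 6 at A[13]=B[13] gives a common subsequence of length 12. Since dp[13][13] = 12, nothing longer is possible.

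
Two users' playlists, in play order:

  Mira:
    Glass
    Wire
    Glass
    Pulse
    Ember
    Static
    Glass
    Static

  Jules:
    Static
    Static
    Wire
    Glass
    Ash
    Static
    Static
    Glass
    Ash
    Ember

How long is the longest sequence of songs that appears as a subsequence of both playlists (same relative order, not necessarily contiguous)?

Taking Wire (Mira #2, Jules #3) → Glass (Mira #3, Jules #4) → Static (Mira #6, Jules #7) → Glass (Mira #7, Jules #8) gives a common subsequence of length 4. dp[8][10] = 4 confirms this is the maximum.

4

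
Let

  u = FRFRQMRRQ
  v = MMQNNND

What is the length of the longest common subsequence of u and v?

2

Let dp[i][j] be the LCS length of the first i characters of u and the first j characters of v. dp[i][j] = dp[i-1][j-1]+1 when the i-th and j-th characters match, else max(dp[i-1][j], dp[i][j-1]).
    ·  M  M  Q  N  N  N  D
 ·  0  0  0  0  0  0  0  0
 F  0  0  0  0  0  0  0  0
 R  0  0  0  0  0  0  0  0
 F  0  0  0  0  0  0  0  0
 R  0  0  0  0  0  0  0  0
 Q  0  0  0  1  1  1  1  1
 M  0  1  1  1  1  1  1  1
 R  0  1  1  1  1  1  1  1
 R  0  1  1  1  1  1  1  1
 Q  0  1  1  2  2  2  2  2
dp[9][7] = 2. One LCS (by backtracking along matches): MQ.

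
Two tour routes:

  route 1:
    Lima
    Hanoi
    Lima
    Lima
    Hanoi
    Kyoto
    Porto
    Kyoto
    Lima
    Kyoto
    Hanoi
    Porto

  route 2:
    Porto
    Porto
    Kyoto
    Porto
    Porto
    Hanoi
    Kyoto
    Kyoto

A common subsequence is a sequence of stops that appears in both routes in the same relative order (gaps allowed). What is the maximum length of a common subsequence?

Taking Kyoto [6,3], then Porto [7,5], then Kyoto [8,7], then Kyoto [10,8] gives a common subsequence of length 4. The LCS DP gives dp[12][8] = 4, so this is optimal.

4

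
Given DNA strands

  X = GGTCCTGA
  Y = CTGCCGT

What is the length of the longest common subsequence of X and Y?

Let dp[i][j] be the LCS length of the first i bases of X and the first j bases of Y. dp[i][j] = dp[i-1][j-1]+1 when the i-th and j-th bases match, else max(dp[i-1][j], dp[i][j-1]).
    ·  C  T  G  C  C  G  T
 ·  0  0  0  0  0  0  0  0
 G  0  0  0  1  1  1  1  1
 G  0  0  0  1  1  1  2  2
 T  0  0  1  1  1  1  2  3
 C  0  1  1  1  2  2  2  3
 C  0  1  1  1  2  3  3  3
 T  0  1  2  2  2  3  3  4
 G  0  1  2  3  3  3  4  4
 A  0  1  2  3  3  3  4  4
dp[8][7] = 4. One LCS (by backtracking along matches): GCCT.

4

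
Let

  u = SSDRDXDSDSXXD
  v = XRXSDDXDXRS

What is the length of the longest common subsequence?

6

Let dp[i][j] be the LCS length of the first i characters of u and the first j characters of v. dp[i][j] = dp[i-1][j-1]+1 when the i-th and j-th characters match, else max(dp[i-1][j], dp[i][j-1]).
    ·  X  R  X  S  D  D  X  D  X  R  S
 ·  0  0  0  0  0  0  0  0  0  0  0  0
 S  0  0  0  0  1  1  1  1  1  1  1  1
 S  0  0  0  0  1  1  1  1  1  1  1  2
 D  0  0  0  0  1  2  2  2  2  2  2  2
 R  0  0  1  1  1  2  2  2  2  2  3  3
 D  0  0  1  1  1  2  3  3  3  3  3  3
 X  0  1  1  2  2  2  3  4  4  4  4  4
 D  0  1  1  2  2  3  3  4  5  5  5  5
 S  0  1  1  2  3  3  3  4  5  5  5  6
 D  0  1  1  2  3  4  4  4  5  5  5  6
 S  0  1  1  2  3  4  4  4  5  5  5  6
 X  0  1  1  2  3  4  4  5  5  6  6  6
 X  0  1  1  2  3  4  4  5  5  6  6  6
 D  0  1  1  2  3  4  5  5  6  6  6  6
dp[13][11] = 6. One LCS (by backtracking along matches): SDDXDS.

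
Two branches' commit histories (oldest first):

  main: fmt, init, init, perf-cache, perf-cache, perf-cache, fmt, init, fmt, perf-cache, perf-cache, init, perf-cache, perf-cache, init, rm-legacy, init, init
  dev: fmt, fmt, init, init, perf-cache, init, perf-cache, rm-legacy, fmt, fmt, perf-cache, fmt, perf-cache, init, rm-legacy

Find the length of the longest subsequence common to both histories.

Taking fmt (main #1, dev #2); then init (main #2, dev #3); then init (main #3, dev #4); then perf-cache (main #4, dev #5); then perf-cache (main #5, dev #7); then fmt (main #7, dev #9); then fmt (main #9, dev #10); then perf-cache (main #10, dev #11); then perf-cache (main #14, dev #13); then init (main #15, dev #14); then rm-legacy (main #16, dev #15) gives a common subsequence of length 11. The LCS DP gives dp[18][15] = 11, so this is optimal.

11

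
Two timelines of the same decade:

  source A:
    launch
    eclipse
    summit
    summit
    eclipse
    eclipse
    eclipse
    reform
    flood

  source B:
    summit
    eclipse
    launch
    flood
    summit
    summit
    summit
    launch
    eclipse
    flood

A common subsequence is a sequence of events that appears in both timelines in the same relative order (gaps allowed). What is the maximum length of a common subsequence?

5

Taking launch (source A #1, source B #3) → summit (source A #3, source B #6) → summit (source A #4, source B #7) → eclipse (source A #7, source B #9) → flood (source A #9, source B #10) gives a common subsequence of length 5. Since dp[9][10] = 5, nothing longer is possible.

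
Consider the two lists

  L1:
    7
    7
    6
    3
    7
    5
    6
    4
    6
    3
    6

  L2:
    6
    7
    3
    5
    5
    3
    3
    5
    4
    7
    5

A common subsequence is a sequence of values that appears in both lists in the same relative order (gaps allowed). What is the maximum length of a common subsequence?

One common subsequence of length 4: 7 (L1 #1, L2 #2), then 3 (L1 #4, L2 #7), then 7 (L1 #5, L2 #10), then 5 (L1 #6, L2 #11), and the DP table's final entry dp[11][11] is also 4, so no common subsequence is longer.

4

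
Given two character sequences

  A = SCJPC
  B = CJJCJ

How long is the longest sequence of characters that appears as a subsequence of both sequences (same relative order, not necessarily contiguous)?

Let dp[i][j] be the LCS length of the first i characters of A and the first j characters of B. dp[i][j] = dp[i-1][j-1]+1 when the i-th and j-th characters match, else max(dp[i-1][j], dp[i][j-1]).
    ·  C  J  J  C  J
 ·  0  0  0  0  0  0
 S  0  0  0  0  0  0
 C  0  1  1  1  1  1
 J  0  1  2  2  2  2
 P  0  1  2  2  2  2
 C  0  1  2  2  3  3
dp[5][5] = 3. One LCS (by backtracking along matches): CJC.

3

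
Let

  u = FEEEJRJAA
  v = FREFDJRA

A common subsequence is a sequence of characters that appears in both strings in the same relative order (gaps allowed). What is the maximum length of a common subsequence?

Let dp[i][j] be the LCS length of the first i characters of u and the first j characters of v. dp[i][j] = dp[i-1][j-1]+1 when the i-th and j-th characters match, else max(dp[i-1][j], dp[i][j-1]).
    ·  F  R  E  F  D  J  R  A
 ·  0  0  0  0  0  0  0  0  0
 F  0  1  1  1  1  1  1  1  1
 E  0  1  1  2  2  2  2  2  2
 E  0  1  1  2  2  2  2  2  2
 E  0  1  1  2  2  2  2  2  2
 J  0  1  1  2  2  2  3  3  3
 R  0  1  2  2  2  2  3  4  4
 J  0  1  2  2  2  2  3  4  4
 A  0  1  2  2  2  2  3  4  5
 A  0  1  2  2  2  2  3  4  5
dp[9][8] = 5. One LCS (by backtracking along matches): FEJRA.

5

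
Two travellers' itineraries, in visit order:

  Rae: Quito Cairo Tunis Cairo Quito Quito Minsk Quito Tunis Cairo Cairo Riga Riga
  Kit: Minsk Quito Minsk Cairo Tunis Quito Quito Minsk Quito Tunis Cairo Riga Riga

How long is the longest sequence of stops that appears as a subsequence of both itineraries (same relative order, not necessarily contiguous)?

Pick Quito [1,2], Cairo [2,4], Tunis [3,5], Quito [5,6], Quito [6,7], Minsk [7,8], Quito [8,9], Tunis [9,10], Cairo [11,11], Riga [12,12], Riga [13,13]; all 11 stops appear in both, in order. Since dp[13][13] = 11, nothing longer is possible.

11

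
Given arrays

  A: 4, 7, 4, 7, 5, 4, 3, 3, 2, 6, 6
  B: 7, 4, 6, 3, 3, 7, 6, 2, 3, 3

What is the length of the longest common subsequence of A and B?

Taking 7 [2,1], 4 [3,2], 7 [4,6], 3 [7,9], 3 [8,10] gives a common subsequence of length 5, and the DP table's final entry dp[11][10] is also 5, so no common subsequence is longer.

5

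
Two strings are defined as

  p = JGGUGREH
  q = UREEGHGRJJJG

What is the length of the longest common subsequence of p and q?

Let dp[i][j] be the LCS length of the first i characters of p and the first j characters of q. dp[i][j] = dp[i-1][j-1]+1 when the i-th and j-th characters match, else max(dp[i-1][j], dp[i][j-1]).
    ·  U  R  E  E  G  H  G  R  J  J  J  G
 ·  0  0  0  0  0  0  0  0  0  0  0  0  0
 J  0  0  0  0  0  0  0  0  0  1  1  1  1
 G  0  0  0  0  0  1  1  1  1  1  1  1  2
 G  0  0  0  0  0  1  1  2  2  2  2  2  2
 U  0  1  1  1  1  1  1  2  2  2  2  2  2
 G  0  1  1  1  1  2  2  2  2  2  2  2  3
 R  0  1  2  2  2  2  2  2  3  3  3  3  3
 E  0  1  2  3  3  3  3  3  3  3  3  3  3
 H  0  1  2  3  3  3  4  4  4  4  4  4  4
dp[8][12] = 4. One LCS (by backtracking along matches): UREH.

4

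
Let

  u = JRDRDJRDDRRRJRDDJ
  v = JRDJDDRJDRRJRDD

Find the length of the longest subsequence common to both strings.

13

One common subsequence of length 13: J (u #1, v #1), then R (u #4, v #2), then D (u #5, v #3), then J (u #6, v #4), then D (u #8, v #5), then D (u #9, v #6), then R (u #10, v #7), then R (u #11, v #10), then R (u #12, v #11), then J (u #13, v #12), then R (u #14, v #13), then D (u #15, v #14), then D (u #16, v #15). The LCS DP gives dp[17][15] = 13, so this is optimal.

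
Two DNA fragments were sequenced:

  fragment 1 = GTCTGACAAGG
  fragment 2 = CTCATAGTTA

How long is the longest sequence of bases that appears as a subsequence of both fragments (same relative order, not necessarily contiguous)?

Taking C at fragment 1[3]=fragment 2[1], then T at fragment 1[4]=fragment 2[2], then C at fragment 1[7]=fragment 2[3], then A at fragment 1[8]=fragment 2[4], then A at fragment 1[9]=fragment 2[6], then G at fragment 1[10]=fragment 2[7] gives a common subsequence of length 6, and the DP table's final entry dp[11][10] is also 6, so no common subsequence is longer.

6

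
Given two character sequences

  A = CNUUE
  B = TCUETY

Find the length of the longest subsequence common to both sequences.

3

Match C (A #1, B #2); then U (A #4, B #3); then E (A #5, B #4) — 3 characters in the same relative order in both, and the DP table's final entry dp[5][6] is also 3, so no common subsequence is longer.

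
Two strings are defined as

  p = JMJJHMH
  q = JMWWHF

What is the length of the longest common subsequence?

3

Let dp[i][j] be the LCS length of the first i characters of p and the first j characters of q. dp[i][j] = dp[i-1][j-1]+1 when the i-th and j-th characters match, else max(dp[i-1][j], dp[i][j-1]).
    ·  J  M  W  W  H  F
 ·  0  0  0  0  0  0  0
 J  0  1  1  1  1  1  1
 M  0  1  2  2  2  2  2
 J  0  1  2  2  2  2  2
 J  0  1  2  2  2  2  2
 H  0  1  2  2  2  3  3
 M  0  1  2  2  2  3  3
 H  0  1  2  2  2  3  3
dp[7][6] = 3. One LCS (by backtracking along matches): JMH.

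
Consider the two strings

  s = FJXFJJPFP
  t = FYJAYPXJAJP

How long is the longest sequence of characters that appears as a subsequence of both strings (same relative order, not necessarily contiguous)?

6

Let dp[i][j] be the LCS length of the first i characters of s and the first j characters of t. dp[i][j] = dp[i-1][j-1]+1 when the i-th and j-th characters match, else max(dp[i-1][j], dp[i][j-1]).
    ·  F  Y  J  A  Y  P  X  J  A  J  P
 ·  0  0  0  0  0  0  0  0  0  0  0  0
 F  0  1  1  1  1  1  1  1  1  1  1  1
 J  0  1  1  2  2  2  2  2  2  2  2  2
 X  0  1  1  2  2  2  2  3  3  3  3  3
 F  0  1  1  2  2  2  2  3  3  3  3  3
 J  0  1  1  2  2  2  2  3  4  4  4  4
 J  0  1  1  2  2  2  2  3  4  4  5  5
 P  0  1  1  2  2  2  3  3  4  4  5  6
 F  0  1  1  2  2  2  3  3  4  4  5  6
 P  0  1  1  2  2  2  3  3  4  4  5  6
dp[9][11] = 6. One LCS (by backtracking along matches): FJXJJP.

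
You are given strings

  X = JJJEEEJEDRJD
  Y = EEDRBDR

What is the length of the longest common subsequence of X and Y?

5

One common subsequence of length 5: E at X[6]=Y[1], then E at X[8]=Y[2], then D at X[9]=Y[3], then R at X[10]=Y[4], then D at X[12]=Y[6], and the DP table's final entry dp[12][7] is also 5, so no common subsequence is longer.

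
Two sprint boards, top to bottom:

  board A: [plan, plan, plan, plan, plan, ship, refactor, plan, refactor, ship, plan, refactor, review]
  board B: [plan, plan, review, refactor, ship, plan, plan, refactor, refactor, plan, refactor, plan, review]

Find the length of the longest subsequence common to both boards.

Pick plan [1,1], plan [2,2], plan [3,6], plan [4,7], refactor [7,9], plan [8,10], refactor [9,11], plan [11,12], review [13,13]; all 9 tasks appear in both, in order, and the DP table's final entry dp[13][13] is also 9, so no common subsequence is longer.

9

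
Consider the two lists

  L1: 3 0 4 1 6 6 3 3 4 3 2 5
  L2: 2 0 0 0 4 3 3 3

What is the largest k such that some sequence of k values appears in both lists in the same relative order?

Let dp[i][j] be the LCS length of the first i values of L1 and the first j values of L2. dp[i][j] = dp[i-1][j-1]+1 when the i-th and j-th values match, else max(dp[i-1][j], dp[i][j-1]).
    ·  2  0  0  0  4  3  3  3
 ·  0  0  0  0  0  0  0  0  0
 3  0  0  0  0  0  0  1  1  1
 0  0  0  1  1  1  1  1  1  1
 4  0  0  1  1  1  2  2  2  2
 1  0  0  1  1  1  2  2  2  2
 6  0  0  1  1  1  2  2  2  2
 6  0  0  1  1  1  2  2  2  2
 3  0  0  1  1  1  2  3  3  3
 3  0  0  1  1  1  2  3  4  4
 4  0  0  1  1  1  2  3  4  4
 3  0  0  1  1  1  2  3  4  5
 2  0  1  1  1  1  2  3  4  5
 5  0  1  1  1  1  2  3  4  5
dp[12][8] = 5. One LCS (by backtracking along matches): 0, 4, 3, 3, 3.

5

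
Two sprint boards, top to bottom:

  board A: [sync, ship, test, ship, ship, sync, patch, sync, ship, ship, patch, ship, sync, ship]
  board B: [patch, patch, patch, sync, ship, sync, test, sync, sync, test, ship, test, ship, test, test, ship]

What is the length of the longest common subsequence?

One common subsequence of length 8: sync (board A #1, board B #4); then ship (board A #2, board B #5); then test (board A #3, board B #7); then sync (board A #6, board B #8); then sync (board A #8, board B #9); then ship (board A #9, board B #11); then ship (board A #10, board B #13); then ship (board A #14, board B #16). The LCS DP gives dp[14][16] = 8, so this is optimal.

8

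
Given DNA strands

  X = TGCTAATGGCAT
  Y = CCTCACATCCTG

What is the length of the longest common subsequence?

7

Taking T (X #1, Y #3), then C (X #3, Y #4), then A (X #5, Y #5), then A (X #6, Y #7), then T (X #7, Y #8), then C (X #10, Y #10), then T (X #12, Y #11) gives a common subsequence of length 7. dp[12][12] = 7 confirms this is the maximum.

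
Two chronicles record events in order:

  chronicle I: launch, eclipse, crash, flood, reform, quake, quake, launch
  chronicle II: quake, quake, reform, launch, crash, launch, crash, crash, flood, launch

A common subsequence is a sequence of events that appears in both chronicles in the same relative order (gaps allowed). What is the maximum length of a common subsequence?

One common subsequence of length 4: launch [1,6] → crash [3,8] → flood [4,9] → launch [8,10]. dp[8][10] = 4 confirms this is the maximum.

4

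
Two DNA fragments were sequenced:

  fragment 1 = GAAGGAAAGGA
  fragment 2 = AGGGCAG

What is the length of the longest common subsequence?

5

Let dp[i][j] be the LCS length of the first i bases of fragment 1 and the first j bases of fragment 2. dp[i][j] = dp[i-1][j-1]+1 when the i-th and j-th bases match, else max(dp[i-1][j], dp[i][j-1]).
    ·  A  G  G  G  C  A  G
 ·  0  0  0  0  0  0  0  0
 G  0  0  1  1  1  1  1  1
 A  0  1  1  1  1  1  2  2
 A  0  1  1  1  1  1  2  2
 G  0  1  2  2  2  2  2  3
 G  0  1  2  3  3  3  3  3
 A  0  1  2  3  3  3  4  4
 A  0  1  2  3  3  3  4  4
 A  0  1  2  3  3  3  4  4
 G  0  1  2  3  4  4  4  5
 G  0  1  2  3  4  4  4  5
 A  0  1  2  3  4  4  5  5
dp[11][7] = 5. One LCS (by backtracking along matches): GGGAG.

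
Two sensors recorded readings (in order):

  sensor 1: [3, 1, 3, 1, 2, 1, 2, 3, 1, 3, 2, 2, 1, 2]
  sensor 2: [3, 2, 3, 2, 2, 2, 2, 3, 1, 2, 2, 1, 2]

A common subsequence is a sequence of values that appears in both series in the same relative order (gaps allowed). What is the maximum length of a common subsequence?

10

One common subsequence of length 10: 3 at sensor 1[1]=sensor 2[1] → 3 at sensor 1[3]=sensor 2[3] → 2 at sensor 1[5]=sensor 2[6] → 2 at sensor 1[7]=sensor 2[7] → 3 at sensor 1[8]=sensor 2[8] → 1 at sensor 1[9]=sensor 2[9] → 2 at sensor 1[11]=sensor 2[10] → 2 at sensor 1[12]=sensor 2[11] → 1 at sensor 1[13]=sensor 2[12] → 2 at sensor 1[14]=sensor 2[13]. The LCS DP gives dp[14][13] = 10, so this is optimal.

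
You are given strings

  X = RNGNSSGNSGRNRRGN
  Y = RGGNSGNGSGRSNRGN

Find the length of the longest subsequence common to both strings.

One common subsequence of length 13: R (X #1, Y #1) → G (X #3, Y #3) → N (X #4, Y #4) → S (X #6, Y #5) → G (X #7, Y #6) → N (X #8, Y #7) → S (X #9, Y #9) → G (X #10, Y #10) → R (X #11, Y #11) → N (X #12, Y #13) → R (X #14, Y #14) → G (X #15, Y #15) → N (X #16, Y #16). dp[16][16] = 13 confirms this is the maximum.

13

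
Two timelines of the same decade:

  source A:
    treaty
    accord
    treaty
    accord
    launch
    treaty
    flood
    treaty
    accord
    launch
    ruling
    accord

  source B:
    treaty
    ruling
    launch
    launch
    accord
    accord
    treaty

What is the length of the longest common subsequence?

4

Taking treaty at source A[1]=source B[1], then accord at source A[2]=source B[5], then accord at source A[4]=source B[6], then treaty at source A[8]=source B[7] gives a common subsequence of length 4. Since dp[12][7] = 4, nothing longer is possible.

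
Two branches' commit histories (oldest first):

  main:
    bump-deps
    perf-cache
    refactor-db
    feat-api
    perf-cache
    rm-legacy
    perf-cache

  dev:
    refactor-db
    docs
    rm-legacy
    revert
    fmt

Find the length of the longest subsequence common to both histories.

2

Match refactor-db (main #3, dev #1) → rm-legacy (main #6, dev #3) — 2 commits in the same relative order in both. dp[7][5] = 2 confirms this is the maximum.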